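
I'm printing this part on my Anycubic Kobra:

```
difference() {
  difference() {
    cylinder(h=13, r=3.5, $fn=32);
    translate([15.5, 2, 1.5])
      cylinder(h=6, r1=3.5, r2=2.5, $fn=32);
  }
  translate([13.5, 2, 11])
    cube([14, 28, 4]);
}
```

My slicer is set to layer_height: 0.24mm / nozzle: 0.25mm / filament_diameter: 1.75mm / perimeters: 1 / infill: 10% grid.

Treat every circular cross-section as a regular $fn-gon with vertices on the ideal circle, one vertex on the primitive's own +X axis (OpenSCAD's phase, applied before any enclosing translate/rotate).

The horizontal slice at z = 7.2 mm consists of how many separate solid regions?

At z = 7.2 mm: the cylinder: section is a regular 32-gon, circumradius r=3.5; the cone at (15.5, 2): at t=0.950 of its height the radius interpolates to r₁+(r₂−r₁)t = 2.550, giving a regular 32-gon of that circumradius; After the difference (first − rest): starting from the r=3.5 cylinder, the cone at (15.5, 2) misses the remaining region (no effect) — 1 connected region; the cube at (13.5, 2) does not reach this height (z outside [11, 15]); Subtracting the remaining from the first: none of the subtracted shapes is present at this height, so the result so far is unchanged — 1 connected region. The result has 1 disconnected region.

1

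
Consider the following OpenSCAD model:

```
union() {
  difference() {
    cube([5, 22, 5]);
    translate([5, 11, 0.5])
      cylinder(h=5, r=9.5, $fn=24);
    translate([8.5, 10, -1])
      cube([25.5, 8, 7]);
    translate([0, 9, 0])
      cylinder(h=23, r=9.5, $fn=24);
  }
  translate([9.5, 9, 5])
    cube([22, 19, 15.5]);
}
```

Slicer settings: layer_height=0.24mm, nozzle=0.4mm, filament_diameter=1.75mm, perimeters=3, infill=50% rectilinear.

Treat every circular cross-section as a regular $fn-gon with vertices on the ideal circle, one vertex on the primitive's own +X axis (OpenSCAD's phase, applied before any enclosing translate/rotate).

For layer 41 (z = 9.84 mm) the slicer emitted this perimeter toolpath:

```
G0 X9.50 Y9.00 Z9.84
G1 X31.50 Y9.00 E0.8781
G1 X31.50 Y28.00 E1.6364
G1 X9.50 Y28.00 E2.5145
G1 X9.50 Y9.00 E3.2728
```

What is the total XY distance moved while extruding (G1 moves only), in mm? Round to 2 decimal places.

Sum the Euclidean lengths of each G1 segment: total = 82.00 mm.

82.00 mm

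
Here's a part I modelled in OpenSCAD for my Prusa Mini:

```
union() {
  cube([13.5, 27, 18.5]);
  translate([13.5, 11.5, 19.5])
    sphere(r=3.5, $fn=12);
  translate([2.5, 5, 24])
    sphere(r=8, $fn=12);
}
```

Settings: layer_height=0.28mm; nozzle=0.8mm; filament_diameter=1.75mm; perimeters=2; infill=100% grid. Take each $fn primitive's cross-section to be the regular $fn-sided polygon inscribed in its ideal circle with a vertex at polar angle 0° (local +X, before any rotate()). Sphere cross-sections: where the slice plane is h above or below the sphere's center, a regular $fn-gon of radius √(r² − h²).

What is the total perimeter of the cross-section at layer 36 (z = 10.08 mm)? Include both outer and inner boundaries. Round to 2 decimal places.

At z = 10.08 mm: the 13.5×27 cube contributes its full rectangle (perimeter 81.00 mm); the sphere at (13.5, 11.5) is not intersected at this z (|z−center|=9.420 > r=3.5); the sphere at (2.5, 5) is not intersected at this z (|z−center|=13.920 > r=8); Taking the union: only the 13.5×27 cube is present, so the union is just that shape — boundary = 81.00 mm. Overall, the cross-section is a single solid region. Total boundary length (outer) = 81.00 mm.

81.00 mm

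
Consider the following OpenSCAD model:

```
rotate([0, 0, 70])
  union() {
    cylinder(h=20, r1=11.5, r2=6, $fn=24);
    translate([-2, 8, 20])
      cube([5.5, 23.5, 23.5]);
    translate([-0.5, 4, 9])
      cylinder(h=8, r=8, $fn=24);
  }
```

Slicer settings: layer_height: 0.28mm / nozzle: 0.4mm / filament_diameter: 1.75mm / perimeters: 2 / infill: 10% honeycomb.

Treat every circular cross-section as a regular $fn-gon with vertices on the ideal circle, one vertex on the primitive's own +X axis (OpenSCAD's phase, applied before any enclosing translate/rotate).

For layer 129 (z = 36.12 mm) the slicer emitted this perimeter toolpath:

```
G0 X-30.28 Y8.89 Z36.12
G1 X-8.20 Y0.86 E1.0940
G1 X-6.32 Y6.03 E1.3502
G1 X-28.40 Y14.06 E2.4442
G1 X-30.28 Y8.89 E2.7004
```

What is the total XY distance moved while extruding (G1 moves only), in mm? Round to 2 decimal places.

Sum the Euclidean lengths of each G1 segment: total = 57.99 mm.

57.99 mm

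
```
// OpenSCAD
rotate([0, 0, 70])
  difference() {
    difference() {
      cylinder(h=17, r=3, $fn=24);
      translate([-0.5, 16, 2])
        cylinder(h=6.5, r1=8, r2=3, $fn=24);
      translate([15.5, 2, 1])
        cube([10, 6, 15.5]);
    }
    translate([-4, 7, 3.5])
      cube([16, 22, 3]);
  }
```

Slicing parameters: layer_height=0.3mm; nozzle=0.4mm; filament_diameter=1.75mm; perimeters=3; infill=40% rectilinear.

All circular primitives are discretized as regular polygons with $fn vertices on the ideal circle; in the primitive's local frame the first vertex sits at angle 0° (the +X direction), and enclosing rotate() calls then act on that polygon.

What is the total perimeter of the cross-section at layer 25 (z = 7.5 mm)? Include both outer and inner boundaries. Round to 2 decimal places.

At z = 7.5 mm: the cylinder: section is a regular 24-gon, circumradius r=3 (perimeter = 2·24·3.000·sin(180°/24) = 18.80 mm); the cone at (-0.5, 16) (r1=8→r2=3) has section circumradius 3.769 here — a regular 24-gon (perimeter = 2·24·3.769·sin(180°/24) = 23.62 mm); the cube at (15.5, 2) (footprint 10×6) is included at this height (perimeter 32.00 mm); After the difference (first − rest): starting from the r=3 cylinder, the cone at (-0.5, 16) misses the remaining region (no effect); the 10×6 cube at (15.5, 2) misses the remaining region (no effect) — boundary = 18.80 mm; the cube at (-4, 7) does not reach this height (z outside [3.5, 6.5]); After the difference (first − rest): none of the subtracted shapes is present at this height, so that combined region is unchanged — boundary = 18.80 mm; (whole slice rotated 70° about Z — lengths, areas and connectivity unchanged). Overall, the cross-section is a single solid region. Total boundary length (outer) = 18.80 mm.

18.80 mm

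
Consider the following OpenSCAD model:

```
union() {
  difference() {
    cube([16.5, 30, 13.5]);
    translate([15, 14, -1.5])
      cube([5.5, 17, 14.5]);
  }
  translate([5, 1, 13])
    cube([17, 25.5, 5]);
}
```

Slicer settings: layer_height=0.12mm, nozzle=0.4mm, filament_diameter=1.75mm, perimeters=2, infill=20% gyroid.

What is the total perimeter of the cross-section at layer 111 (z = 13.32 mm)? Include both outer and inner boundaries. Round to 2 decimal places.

104.00 mm

At z = 13.32 mm: the cube (footprint 16.5×30) is included at this height (perimeter 93.00 mm); the cube at (15, 14) is not intersected at this z (z outside [-1.5, 13]); Subtracting the remaining from the first: none of the subtracted shapes is present at this height, so the 16.5×30 cube is unchanged — boundary = 93.00 mm; the cube at (5, 1) is present — its section is the full 17×25.5 rectangle (perimeter 85.00 mm); Combining (union): the regions partially overlap (shared area 293.25 mm²), so the edge portions inside another operand are dropped and the merged outline is re-measured after clipping — boundary = 104.00 mm. Overall, the cross-section is a single solid region. Total boundary length (outer) = 104.00 mm.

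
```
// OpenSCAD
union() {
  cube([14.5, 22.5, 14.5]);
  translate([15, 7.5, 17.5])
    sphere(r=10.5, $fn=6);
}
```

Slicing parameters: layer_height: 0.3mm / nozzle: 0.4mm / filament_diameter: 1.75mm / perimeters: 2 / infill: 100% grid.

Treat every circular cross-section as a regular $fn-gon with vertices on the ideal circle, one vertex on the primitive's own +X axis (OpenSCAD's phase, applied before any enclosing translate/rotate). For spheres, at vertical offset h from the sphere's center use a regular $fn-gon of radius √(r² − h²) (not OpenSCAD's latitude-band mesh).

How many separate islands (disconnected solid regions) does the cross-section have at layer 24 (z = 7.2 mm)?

1

At z = 7.2 mm: the 14.5×22.5 cube contributes its full rectangle; the r=10.5 sphere at (15, 7.5) slices to a regular 6-gon of circumradius 2.040 (√(r²−h²) with h=10.3 from center); Combining (union): the regions partially overlap (shared area 3.64 mm²), so overlapping operands fuse into one piece — 1 connected region. Overall, the cross-section is a single solid region. Island count = 1.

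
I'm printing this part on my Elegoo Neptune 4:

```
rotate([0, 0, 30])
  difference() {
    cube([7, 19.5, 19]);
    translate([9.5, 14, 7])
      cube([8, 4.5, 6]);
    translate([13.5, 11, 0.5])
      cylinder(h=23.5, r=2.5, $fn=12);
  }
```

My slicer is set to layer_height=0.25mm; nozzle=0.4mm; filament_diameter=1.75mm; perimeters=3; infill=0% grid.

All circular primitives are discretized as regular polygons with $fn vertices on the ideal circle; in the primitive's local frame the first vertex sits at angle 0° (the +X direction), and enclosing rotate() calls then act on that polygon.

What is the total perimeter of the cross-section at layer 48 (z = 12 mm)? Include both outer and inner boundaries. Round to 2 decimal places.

53.00 mm

At z = 12 mm: the 7×19.5 cube contributes its full rectangle (perimeter 53.00 mm); the cube at (9.5, 14) (footprint 8×4.5) is included at this height (perimeter 25.00 mm); the r=2.5 cylinder at (13.5, 11) contributes a regular 12-gon of circumradius 2.5 (perimeter = 2·12·2.500·sin(180°/12) = 15.53 mm); Taking the first minus the rest: starting from the 7×19.5 cube, the 8×4.5 cube at (9.5, 14) misses the remaining region (no effect); the r=2.5 cylinder at (13.5, 11) misses the remaining region (no effect) — boundary = 53.00 mm; (whole slice rotated 30° about Z — lengths, areas and connectivity unchanged). Overall, the cross-section is a single solid region. Total boundary length (outer) = 53.00 mm.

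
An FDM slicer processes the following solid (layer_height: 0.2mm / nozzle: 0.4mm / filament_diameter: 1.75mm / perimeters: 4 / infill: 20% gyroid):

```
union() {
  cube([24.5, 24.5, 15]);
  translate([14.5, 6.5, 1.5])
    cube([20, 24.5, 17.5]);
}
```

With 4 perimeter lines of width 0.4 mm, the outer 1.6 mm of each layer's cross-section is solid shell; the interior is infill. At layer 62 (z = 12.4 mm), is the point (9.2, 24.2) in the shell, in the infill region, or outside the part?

shell

At z = 12.4 mm: the cube (footprint 24.5×24.5) is included at this height; the 20×24.5 cube at (14.5, 6.5) contributes its full rectangle; Combining (union): the regions partially overlap (shared area 180.00 mm²), so overlapping operands fuse into one piece — 1 connected region. Overall, the cross-section is a single solid region. The nearest boundary edge runs (0.00, 24.50)→(14.50, 24.50); distance from the point to it = 0.30 mm. The point is inside the cross-section, 0.30 mm from the nearest boundary — within the 1.6 mm shell band (4 × 0.4).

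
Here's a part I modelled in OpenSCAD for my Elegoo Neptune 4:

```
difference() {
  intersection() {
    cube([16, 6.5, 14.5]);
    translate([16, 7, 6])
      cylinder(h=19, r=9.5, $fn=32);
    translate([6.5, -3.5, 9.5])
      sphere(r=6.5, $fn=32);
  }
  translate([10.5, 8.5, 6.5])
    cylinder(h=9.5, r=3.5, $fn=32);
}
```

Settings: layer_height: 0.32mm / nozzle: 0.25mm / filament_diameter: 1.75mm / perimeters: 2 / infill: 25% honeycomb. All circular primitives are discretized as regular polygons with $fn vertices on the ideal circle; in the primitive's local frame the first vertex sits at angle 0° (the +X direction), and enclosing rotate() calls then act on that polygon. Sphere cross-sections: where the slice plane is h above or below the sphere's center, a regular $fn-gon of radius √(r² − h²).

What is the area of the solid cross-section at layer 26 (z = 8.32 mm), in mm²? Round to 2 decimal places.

5.32 mm²

At z = 8.32 mm: the cube (footprint 16×6.5) is included at this height (area 104.00 mm²); the cylinder at (16, 7): section is a regular 32-gon, circumradius r=9.5 (area = (32/2)·9.500²·sin(360°/32) = 281.71 mm²); the r=6.5 sphere at (6.5, -3.5) contributes a regular 32-gon of circumradius √(6.5²−1.18²) = 6.392 (area = (32/2)·6.392²·sin(360°/32) = 127.53 mm²); Keeping only the common overlap: the r=9.5 cylinder at (16, 7) partially overlaps the 16×6.5 cube; clipping to the common part keeps 54.89 mm²; the r=6.5 sphere at (6.5, -3.5) partially overlaps the running intersection; clipping to the common part keeps 5.32 mm² — area = 5.32 mm²; the r=3.5 cylinder at (10.5, 8.5) contributes a regular 32-gon of circumradius 3.5 (area = (32/2)·3.500²·sin(360°/32) = 38.24 mm²); After the difference (first − rest): starting from that combined region (5.32 mm²), the r=3.5 cylinder at (10.5, 8.5) misses the remaining region (no effect) — area = 5.32 mm². Overall, the cross-section is a single solid region. Net area = 5.32 mm².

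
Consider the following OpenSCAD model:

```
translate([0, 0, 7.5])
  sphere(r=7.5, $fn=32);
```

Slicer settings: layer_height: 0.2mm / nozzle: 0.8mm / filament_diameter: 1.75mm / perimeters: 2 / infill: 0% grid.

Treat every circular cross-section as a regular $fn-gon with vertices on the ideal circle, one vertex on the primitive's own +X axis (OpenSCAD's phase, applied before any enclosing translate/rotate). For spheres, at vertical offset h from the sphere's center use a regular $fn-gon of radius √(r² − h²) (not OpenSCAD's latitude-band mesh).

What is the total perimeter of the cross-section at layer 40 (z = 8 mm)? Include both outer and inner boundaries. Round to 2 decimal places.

46.94 mm

At z = 8 mm: the r=7.5 sphere contributes a regular 32-gon of circumradius √(7.5²−0.5²) = 7.483 (perimeter = 2·32·7.483·sin(180°/32) = 46.94 mm). Overall, the cross-section is a single solid region. Total boundary length (outer) = 46.94 mm.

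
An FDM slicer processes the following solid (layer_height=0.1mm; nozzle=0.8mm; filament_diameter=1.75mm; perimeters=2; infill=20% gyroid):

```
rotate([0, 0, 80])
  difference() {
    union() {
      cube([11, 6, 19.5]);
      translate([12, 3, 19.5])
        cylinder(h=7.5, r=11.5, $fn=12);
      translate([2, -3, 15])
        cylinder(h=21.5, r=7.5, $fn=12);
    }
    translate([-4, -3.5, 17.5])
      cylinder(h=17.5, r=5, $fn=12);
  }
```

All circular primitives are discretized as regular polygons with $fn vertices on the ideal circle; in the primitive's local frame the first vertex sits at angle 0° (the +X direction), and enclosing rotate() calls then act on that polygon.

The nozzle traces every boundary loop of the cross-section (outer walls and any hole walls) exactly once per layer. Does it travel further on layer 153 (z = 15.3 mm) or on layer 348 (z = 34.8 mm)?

layer 153 (z = 15.3 mm)

Layer 153 (z = 15.3): the cube is present — its section is the full 11×6 rectangle (perimeter 34.00 mm); the cylinder at (12, 3) is absent (z outside [19.5, 27]); the r=7.5 cylinder at (2, -3) contributes a regular 12-gon of circumradius 7.5 (perimeter = 2·12·7.500·sin(180°/12) = 46.59 mm); Combining (union): the regions partially overlap (shared area 29.36 mm²), so the edge portions inside another operand are dropped and the merged outline is re-measured after clipping — boundary = 57.32 mm; the cylinder at (-4, -3.5) is not intersected at this z (z outside [17.5, 35]); Subtracting the remaining from the first: none of the subtracted shapes is present at this height, so the result so far is unchanged — boundary = 57.32 mm; (rotated 80° about Z; rotation is an isometry so areas/perimeters/island counts are preserved). So its perimeter = 57.32 mm. Layer 348 (z = 34.8): the cube is absent (z outside [0, 19.5]); the cylinder at (12, 3) does not reach this height (z outside [19.5, 27]); the r=7.5 cylinder at (2, -3) gives a regular 12-gon of circumradius 7.5 (constant along its height) (perimeter = 2·12·7.500·sin(180°/12) = 46.59 mm); Combining (union): only the r=7.5 cylinder at (2, -3) is present, so the union is just that shape — boundary = 46.59 mm; the r=5 cylinder at (-4, -3.5) gives a regular 12-gon of circumradius 5 (constant along its height) (perimeter = 2·12·5.000·sin(180°/12) = 31.06 mm); Taking the first minus the rest: starting from the result so far, the r=5 cylinder at (-4, -3.5) partially overlaps it — only the 44.58 mm² overlap (of its 75.00 mm²) is removed, clipping the outline — boundary = 50.04 mm; (rotated 80° about Z; rotation is an isometry so areas/perimeters/island counts are preserved). So its perimeter = 50.04 mm. Layer 153 is larger (57.32 vs 50.04 mm).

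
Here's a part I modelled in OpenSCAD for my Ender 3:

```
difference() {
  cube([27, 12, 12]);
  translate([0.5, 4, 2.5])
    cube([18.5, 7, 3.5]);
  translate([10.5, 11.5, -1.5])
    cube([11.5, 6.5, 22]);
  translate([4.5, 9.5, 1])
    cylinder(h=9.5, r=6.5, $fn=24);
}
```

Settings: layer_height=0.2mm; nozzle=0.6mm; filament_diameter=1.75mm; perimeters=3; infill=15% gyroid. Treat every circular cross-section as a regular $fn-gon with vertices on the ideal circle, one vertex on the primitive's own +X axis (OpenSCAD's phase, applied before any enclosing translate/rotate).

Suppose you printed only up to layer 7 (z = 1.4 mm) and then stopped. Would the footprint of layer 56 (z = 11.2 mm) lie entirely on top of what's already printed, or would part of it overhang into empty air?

Compare the two slices. At z = 1.4: the cube is present — its section is the full 27×12 rectangle (area 324.00 mm²); the cube at (0.5, 4) is absent (z outside [2.5, 6]); the 11.5×6.5 cube at (10.5, 11.5) contributes its full rectangle (area 74.75 mm²); the r=6.5 cylinder at (4.5, 9.5) contributes a regular 24-gon of circumradius 6.5 (area = (24/2)·6.500²·sin(360°/24) = 131.22 mm²); Taking the first minus the rest: starting from the 27×12 cube (324.00 mm²), the 11.5×6.5 cube at (10.5, 11.5) partially overlaps it — only the 5.75 mm² overlap (of its 74.75 mm²) is removed, clipping the outline; the r=6.5 cylinder at (4.5, 9.5) partially overlaps it — only the 86.29 mm² overlap (of its 131.22 mm²) is removed, clipping the outline — area = 231.96 mm². At z = 11.2: the cube (footprint 27×12) is included at this height (area 324.00 mm²); the cube at (0.5, 4) is absent (z outside [2.5, 6]); the 11.5×6.5 cube at (10.5, 11.5) contributes its full rectangle (area 74.75 mm²); the cylinder at (4.5, 9.5) is not intersected at this z (z outside [1, 10.5]); Subtracting the remaining from the first: starting from the 27×12 cube (324.00 mm²), the 11.5×6.5 cube at (10.5, 11.5) partially overlaps it — only the 5.75 mm² overlap (of its 74.75 mm²) is removed, clipping the outline — area = 318.25 mm². Checking containment: at z = 11.2 the cross-section extends beyond the z = 1.4 cross-section by about 86.29 mm².

part overhangs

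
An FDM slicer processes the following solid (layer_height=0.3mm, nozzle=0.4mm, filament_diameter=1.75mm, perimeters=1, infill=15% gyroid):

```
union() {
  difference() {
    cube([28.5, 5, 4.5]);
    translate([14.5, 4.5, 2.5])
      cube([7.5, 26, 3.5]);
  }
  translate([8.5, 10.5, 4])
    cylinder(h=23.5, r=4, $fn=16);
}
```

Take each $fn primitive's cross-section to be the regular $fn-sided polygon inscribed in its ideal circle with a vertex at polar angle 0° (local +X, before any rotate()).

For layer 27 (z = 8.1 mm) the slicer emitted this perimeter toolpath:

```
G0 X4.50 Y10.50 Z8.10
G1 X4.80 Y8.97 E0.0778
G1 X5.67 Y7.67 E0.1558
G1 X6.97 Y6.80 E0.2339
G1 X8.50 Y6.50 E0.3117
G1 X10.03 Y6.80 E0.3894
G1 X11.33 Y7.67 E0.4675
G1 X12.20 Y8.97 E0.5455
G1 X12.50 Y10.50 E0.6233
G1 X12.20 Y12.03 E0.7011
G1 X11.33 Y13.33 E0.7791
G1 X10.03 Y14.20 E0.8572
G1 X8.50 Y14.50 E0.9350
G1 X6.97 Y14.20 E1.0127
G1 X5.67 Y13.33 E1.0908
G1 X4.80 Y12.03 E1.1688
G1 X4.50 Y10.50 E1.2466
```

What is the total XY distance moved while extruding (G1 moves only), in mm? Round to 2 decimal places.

24.99 mm

Sum the Euclidean lengths of each G1 segment: total = 24.99 mm.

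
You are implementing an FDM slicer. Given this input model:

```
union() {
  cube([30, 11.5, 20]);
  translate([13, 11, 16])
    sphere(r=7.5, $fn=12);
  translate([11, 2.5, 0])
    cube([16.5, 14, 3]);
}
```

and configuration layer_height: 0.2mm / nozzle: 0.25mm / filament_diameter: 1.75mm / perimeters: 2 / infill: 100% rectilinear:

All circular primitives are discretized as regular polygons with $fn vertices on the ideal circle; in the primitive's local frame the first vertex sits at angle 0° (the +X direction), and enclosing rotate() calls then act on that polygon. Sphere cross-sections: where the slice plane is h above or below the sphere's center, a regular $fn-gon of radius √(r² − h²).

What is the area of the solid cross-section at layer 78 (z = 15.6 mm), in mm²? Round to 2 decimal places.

At z = 15.6 mm: the 30×11.5 cube contributes its full rectangle (area 345.00 mm²); the sphere at (13, 11): section is a regular 12-gon, circumradius = √(r²−h²) = √(7.5²−0.4²) = 7.489 (area = (12/2)·7.489²·sin(360°/12) = 168.27 mm²); the cube at (11, 2.5) is not intersected at this z (z outside [0, 3]); Merging all regions: the regions partially overlap — summed areas 513.27 mm² minus the doubly-counted overlap 91.56 mm² gives 421.71 mm² — area = 421.71 mm². Overall, the cross-section is a single solid region. Net area = 421.71 mm².

421.71 mm²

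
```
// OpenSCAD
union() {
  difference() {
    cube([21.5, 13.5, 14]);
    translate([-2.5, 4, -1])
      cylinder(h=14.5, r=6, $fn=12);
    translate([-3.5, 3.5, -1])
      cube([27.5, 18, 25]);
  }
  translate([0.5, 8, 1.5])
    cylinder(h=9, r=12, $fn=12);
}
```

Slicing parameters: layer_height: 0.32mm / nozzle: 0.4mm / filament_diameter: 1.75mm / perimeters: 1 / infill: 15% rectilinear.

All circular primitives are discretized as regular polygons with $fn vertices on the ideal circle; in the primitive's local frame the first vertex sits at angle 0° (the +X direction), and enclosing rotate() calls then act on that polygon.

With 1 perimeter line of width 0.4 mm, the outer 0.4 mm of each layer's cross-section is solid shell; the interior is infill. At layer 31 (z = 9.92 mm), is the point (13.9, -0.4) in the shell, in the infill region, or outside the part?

outside

At z = 9.92 mm: the cube (footprint 21.5×13.5) is included at this height; the r=6 cylinder at (-2.5, 4) gives a regular 12-gon of circumradius 6 (constant along its height); the 27.5×18 cube at (-3.5, 3.5) contributes its full rectangle; Taking the first minus the rest: starting from the 21.5×13.5 cube, the r=6 cylinder at (-2.5, 4) partially overlaps it — only the 24.33 mm² overlap (of its 108.00 mm²) is removed, clipping the outline; the 27.5×18 cube at (-3.5, 3.5) partially overlaps it — only the 200.45 mm² overlap (of its 495.00 mm²) is removed, clipping the outline — 1 connected region; the r=12 cylinder at (0.5, 8) contributes a regular 12-gon of circumradius 12; Combining (union): the regions partially overlap (shared area 26.65 mm²), so overlapping operands fuse into one piece — 1 connected region. Overall, the cross-section is a single solid region. The nearest boundary edge runs (21.50, 0.00)→(8.89, 0.00); distance from the point to it = 0.40 mm. The point is not inside any of the regions above, so it lies outside the cross-section (0.40 mm from the nearest boundary).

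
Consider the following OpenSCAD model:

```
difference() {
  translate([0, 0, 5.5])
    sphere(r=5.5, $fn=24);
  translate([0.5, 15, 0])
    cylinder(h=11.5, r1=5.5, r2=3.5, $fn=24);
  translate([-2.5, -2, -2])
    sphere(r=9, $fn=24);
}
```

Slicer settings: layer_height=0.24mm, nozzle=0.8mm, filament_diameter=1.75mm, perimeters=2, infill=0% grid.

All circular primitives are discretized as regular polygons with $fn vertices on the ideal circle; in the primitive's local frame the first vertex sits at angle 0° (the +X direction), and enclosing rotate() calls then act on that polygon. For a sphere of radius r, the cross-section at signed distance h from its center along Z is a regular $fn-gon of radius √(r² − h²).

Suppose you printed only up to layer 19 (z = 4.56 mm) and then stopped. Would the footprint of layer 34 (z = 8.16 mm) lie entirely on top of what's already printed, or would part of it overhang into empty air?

part overhangs

Compare the two slices. At z = 4.56: the sphere: section is a regular 24-gon, circumradius = √(r²−h²) = √(5.5²−0.94²) = 5.419 (area = (24/2)·5.419²·sin(360°/24) = 91.21 mm²); the cone at (0.5, 15) contributes a regular 24-gon of circumradius 4.707 (interpolated between r1=5.5 and r2=3.5 at t=0.397) (area = (24/2)·4.707²·sin(360°/24) = 68.81 mm²); the r=9 sphere at (-2.5, -2) contributes a regular 24-gon of circumradius √(9²−6.56²) = 6.162 (area = (24/2)·6.162²·sin(360°/24) = 117.92 mm²); Subtracting the remaining from the first: starting from the r=5.5 sphere (91.21 mm²), the cone at (0.5, 15) misses the remaining region (no effect); the r=9 sphere at (-2.5, -2) partially overlaps it — only the 67.16 mm² overlap (of its 117.92 mm²) is removed, clipping the outline — area = 24.05 mm². At z = 8.16: the r=5.5 sphere contributes a regular 24-gon of circumradius √(5.5²−2.66²) = 4.814 (area = (24/2)·4.814²·sin(360°/24) = 71.98 mm²); the cone at (0.5, 15) contributes a regular 24-gon of circumradius 4.081 (interpolated between r1=5.5 and r2=3.5 at t=0.710) (area = (24/2)·4.081²·sin(360°/24) = 51.72 mm²); the sphere at (-2.5, -2) does not reach this height (|z−center|=10.160 > r=9); After the difference (first − rest): starting from the r=5.5 sphere (71.98 mm²), the cone at (0.5, 15) misses the remaining region (no effect) — area = 71.98 mm². Checking containment: at z = 8.16 the cross-section extends beyond the z = 4.56 cross-section by about 57.28 mm².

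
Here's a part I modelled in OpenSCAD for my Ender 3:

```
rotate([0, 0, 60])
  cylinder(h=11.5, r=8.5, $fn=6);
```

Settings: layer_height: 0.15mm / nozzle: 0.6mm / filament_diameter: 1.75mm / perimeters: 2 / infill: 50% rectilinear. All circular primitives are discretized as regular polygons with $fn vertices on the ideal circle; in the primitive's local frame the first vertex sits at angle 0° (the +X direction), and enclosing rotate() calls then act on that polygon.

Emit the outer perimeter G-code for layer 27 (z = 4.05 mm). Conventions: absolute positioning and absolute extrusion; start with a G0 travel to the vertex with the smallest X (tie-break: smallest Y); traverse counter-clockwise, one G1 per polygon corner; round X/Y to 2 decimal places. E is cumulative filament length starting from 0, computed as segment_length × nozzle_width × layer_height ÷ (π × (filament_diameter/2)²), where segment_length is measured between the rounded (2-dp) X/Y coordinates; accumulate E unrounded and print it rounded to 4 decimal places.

G0 X-8.50 Y0.00 Z4.05
G1 X-4.25 Y-7.36 E0.3180
G1 X4.25 Y-7.36 E0.6361
G1 X8.50 Y0.00 E0.9541
G1 X4.25 Y7.36 E1.2721
G1 X-4.25 Y7.36 E1.5901
G1 X-8.50 Y0.00 E1.9081

At z = 4.05 mm: the cylinder: section is a regular 6-gon, circumradius r=8.5; (rotated 60° about Z; rotation is an isometry so areas/perimeters/island counts are preserved). The outline is a single polygon with 6 vertices. Extrusion per mm of travel: 0.6 × 0.15 / (π × 0.875²) = 0.037418. Accumulating E over each segment gives final E = 1.9081.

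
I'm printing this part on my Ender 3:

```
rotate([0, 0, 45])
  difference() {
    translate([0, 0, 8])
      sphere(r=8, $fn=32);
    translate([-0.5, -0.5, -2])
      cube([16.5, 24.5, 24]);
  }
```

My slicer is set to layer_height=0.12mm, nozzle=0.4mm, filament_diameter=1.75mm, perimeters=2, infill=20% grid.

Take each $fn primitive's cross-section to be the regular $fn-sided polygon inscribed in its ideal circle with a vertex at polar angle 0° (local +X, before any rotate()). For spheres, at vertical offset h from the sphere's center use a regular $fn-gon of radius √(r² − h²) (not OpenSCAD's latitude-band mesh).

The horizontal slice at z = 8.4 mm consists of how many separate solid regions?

1

At z = 8.4 mm: the sphere: section is a regular 32-gon, circumradius = √(r²−h²) = √(8²−0.4²) = 7.990; the cube at (-0.5, -0.5) (footprint 16.5×24.5) is included at this height; Subtracting the remaining from the first: starting from the r=8 sphere, the 16.5×24.5 cube at (-0.5, -0.5) partially overlaps it — only the 58.03 mm² overlap (of its 404.25 mm²) is removed, clipping the outline — 1 connected region; (rotated 45° about Z; rotation is an isometry so areas/perimeters/island counts are preserved). The result has 1 disconnected region.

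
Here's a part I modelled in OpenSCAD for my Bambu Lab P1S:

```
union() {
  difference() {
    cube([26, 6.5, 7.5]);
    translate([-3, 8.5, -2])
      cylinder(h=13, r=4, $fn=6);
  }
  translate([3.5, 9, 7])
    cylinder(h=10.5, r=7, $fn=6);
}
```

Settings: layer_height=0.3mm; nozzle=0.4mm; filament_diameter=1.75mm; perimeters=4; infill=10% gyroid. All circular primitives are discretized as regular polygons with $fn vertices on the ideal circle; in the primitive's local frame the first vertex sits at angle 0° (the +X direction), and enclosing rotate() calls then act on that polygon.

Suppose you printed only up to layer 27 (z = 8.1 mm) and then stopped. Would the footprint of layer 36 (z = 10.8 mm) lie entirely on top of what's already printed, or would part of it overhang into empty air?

entirely on top

Compare the two slices. At z = 8.1: the cube is absent (z outside [0, 7.5]); the cylinder at (-3, 8.5): section is a regular 6-gon, circumradius r=4 (area = (6/2)·4.000²·sin(360°/6) = 41.57 mm²); After the difference (first − rest): the first operand is absent here, so nothing remains; the r=7 cylinder at (3.5, 9) contributes a regular 6-gon of circumradius 7 (area = (6/2)·7.000²·sin(360°/6) = 127.31 mm²); Merging all regions: only the r=7 cylinder at (3.5, 9) is present, so the union is just that shape — area = 127.31 mm². At z = 10.8: the cube is absent (z outside [0, 7.5]); the r=4 cylinder at (-3, 8.5) contributes a regular 6-gon of circumradius 4 (area = (6/2)·4.000²·sin(360°/6) = 41.57 mm²); After the difference (first − rest): the first operand is absent here, so nothing remains; the r=7 cylinder at (3.5, 9) contributes a regular 6-gon of circumradius 7 (area = (6/2)·7.000²·sin(360°/6) = 127.31 mm²); Merging all regions: only the r=7 cylinder at (3.5, 9) is present, so the union is just that shape — area = 127.31 mm². Checking containment: the cross-section at z = 10.8 is a subset of the cross-section at z = 8.1.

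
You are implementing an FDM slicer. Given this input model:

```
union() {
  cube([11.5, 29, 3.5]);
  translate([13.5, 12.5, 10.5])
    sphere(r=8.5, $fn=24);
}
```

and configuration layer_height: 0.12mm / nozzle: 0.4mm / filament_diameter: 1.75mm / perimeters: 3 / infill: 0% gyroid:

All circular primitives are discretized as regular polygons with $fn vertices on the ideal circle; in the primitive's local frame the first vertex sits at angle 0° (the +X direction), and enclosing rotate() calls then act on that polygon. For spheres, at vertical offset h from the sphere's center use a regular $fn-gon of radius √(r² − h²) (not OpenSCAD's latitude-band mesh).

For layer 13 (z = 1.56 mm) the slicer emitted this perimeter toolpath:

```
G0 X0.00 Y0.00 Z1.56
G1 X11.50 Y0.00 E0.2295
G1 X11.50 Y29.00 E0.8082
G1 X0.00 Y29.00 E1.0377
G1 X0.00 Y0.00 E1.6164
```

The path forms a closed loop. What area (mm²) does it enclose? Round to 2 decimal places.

Apply the shoelace formula to the sequence of (X, Y) vertices; enclosed area = 333.50 mm².

333.50 mm²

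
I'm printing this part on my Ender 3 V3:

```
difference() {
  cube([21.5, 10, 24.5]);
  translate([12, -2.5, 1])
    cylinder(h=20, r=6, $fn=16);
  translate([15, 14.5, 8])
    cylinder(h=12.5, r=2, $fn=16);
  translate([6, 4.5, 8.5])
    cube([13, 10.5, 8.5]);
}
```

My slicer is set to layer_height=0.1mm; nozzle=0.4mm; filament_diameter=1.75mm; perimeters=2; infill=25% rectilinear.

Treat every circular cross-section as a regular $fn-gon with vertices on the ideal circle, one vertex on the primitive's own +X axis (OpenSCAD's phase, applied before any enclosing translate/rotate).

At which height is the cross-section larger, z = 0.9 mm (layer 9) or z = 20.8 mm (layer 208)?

layer 9 (z = 0.9 mm)

Layer 9 (z = 0.9): the cube is present — its section is the full 21.5×10 rectangle (area 215.00 mm²); the cylinder at (12, -2.5) is not intersected at this z (z outside [1, 21]); the cylinder at (15, 14.5) is absent (z outside [8, 20.5]); the cube at (6, 4.5) is absent (z outside [8.5, 17]); Taking the first minus the rest: none of the subtracted shapes is present at this height, so the 21.5×10 cube is unchanged — area = 215.00 mm². So its area = 215.00 mm². Layer 208 (z = 20.8): the cube is present — its section is the full 21.5×10 rectangle (area 215.00 mm²); the r=6 cylinder at (12, -2.5) gives a regular 16-gon of circumradius 6 (constant along its height) (area = (16/2)·6.000²·sin(360°/16) = 110.21 mm²); the cylinder at (15, 14.5) is not intersected at this z (z outside [8, 20.5]); the cube at (6, 4.5) does not reach this height (z outside [8.5, 17]); Taking the first minus the rest: starting from the 21.5×10 cube (215.00 mm²), the r=6 cylinder at (12, -2.5) partially overlaps it — only the 26.37 mm² overlap (of its 110.21 mm²) is removed, clipping the outline — area = 188.63 mm². So its area = 188.63 mm². Layer 9 is larger (215.00 vs 188.63 mm²).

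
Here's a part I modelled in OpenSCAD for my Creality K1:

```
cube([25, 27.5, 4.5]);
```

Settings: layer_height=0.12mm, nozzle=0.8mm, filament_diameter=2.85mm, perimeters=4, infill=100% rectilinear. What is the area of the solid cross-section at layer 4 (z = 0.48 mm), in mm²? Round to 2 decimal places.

At z = 0.48 mm: the 25×27.5 cube contributes its full rectangle (area 687.50 mm²). Overall, the cross-section is a single solid region. Net area = 687.50 mm².

687.50 mm²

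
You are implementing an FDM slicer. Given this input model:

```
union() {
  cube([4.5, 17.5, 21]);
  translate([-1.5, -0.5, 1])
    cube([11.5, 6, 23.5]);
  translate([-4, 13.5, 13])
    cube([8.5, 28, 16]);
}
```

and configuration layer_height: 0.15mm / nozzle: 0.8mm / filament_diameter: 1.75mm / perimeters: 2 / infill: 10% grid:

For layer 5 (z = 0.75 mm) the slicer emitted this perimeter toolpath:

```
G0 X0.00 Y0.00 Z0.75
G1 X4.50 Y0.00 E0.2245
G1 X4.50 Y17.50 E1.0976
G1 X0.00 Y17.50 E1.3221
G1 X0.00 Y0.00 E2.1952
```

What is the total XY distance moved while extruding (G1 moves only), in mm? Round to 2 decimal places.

Sum the Euclidean lengths of each G1 segment: total = 44.00 mm.

44.00 mm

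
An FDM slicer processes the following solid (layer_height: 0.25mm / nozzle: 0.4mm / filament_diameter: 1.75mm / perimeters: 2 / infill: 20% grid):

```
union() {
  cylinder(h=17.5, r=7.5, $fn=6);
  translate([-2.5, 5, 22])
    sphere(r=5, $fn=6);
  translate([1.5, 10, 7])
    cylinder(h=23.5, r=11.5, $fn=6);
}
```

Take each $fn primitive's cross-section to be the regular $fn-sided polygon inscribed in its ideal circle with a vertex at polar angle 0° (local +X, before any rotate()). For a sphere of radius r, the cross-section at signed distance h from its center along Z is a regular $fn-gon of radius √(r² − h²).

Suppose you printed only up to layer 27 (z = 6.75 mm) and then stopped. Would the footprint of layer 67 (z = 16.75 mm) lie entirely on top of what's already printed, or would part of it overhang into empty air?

part overhangs

Compare the two slices. At z = 6.75: the r=7.5 cylinder contributes a regular 6-gon of circumradius 7.5 (area = (6/2)·7.500²·sin(360°/6) = 146.14 mm²); the sphere at (-2.5, 5) is not intersected at this z (|z−center|=15.250 > r=5); the cylinder at (1.5, 10) does not reach this height (z outside [7, 30.5]); Taking the union: only the r=7.5 cylinder is present, so the union is just that shape — area = 146.14 mm². At z = 16.75: the r=7.5 cylinder contributes a regular 6-gon of circumradius 7.5 (area = (6/2)·7.500²·sin(360°/6) = 146.14 mm²); the sphere at (-2.5, 5) is not intersected at this z (|z−center|=5.250 > r=5); the r=11.5 cylinder at (1.5, 10) gives a regular 6-gon of circumradius 11.5 (constant along its height) (area = (6/2)·11.500²·sin(360°/6) = 343.60 mm²); Combining (union): the regions partially overlap — summed areas 489.74 mm² minus the doubly-counted overlap 67.93 mm² gives 421.81 mm² — area = 421.81 mm². Checking containment: at z = 16.75 the cross-section extends beyond the z = 6.75 cross-section by about 275.66 mm².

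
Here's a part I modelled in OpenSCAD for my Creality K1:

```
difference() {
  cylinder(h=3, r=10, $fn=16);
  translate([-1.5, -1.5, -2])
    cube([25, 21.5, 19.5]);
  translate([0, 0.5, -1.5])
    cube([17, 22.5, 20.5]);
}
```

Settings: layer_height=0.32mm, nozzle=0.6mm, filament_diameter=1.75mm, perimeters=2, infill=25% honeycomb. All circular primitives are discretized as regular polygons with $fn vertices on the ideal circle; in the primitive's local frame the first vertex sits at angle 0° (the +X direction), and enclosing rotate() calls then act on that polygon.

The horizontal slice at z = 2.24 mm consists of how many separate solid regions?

1

At z = 2.24 mm: the r=10 cylinder gives a regular 16-gon of circumradius 10 (constant along its height); the cube at (-1.5, -1.5) is present — its section is the full 25×21.5 rectangle; the cube at (0, 0.5) (footprint 17×22.5) is included at this height; After the difference (first − rest): starting from the r=10 cylinder, the 25×21.5 cube at (-1.5, -1.5) partially overlaps it — only the 108.34 mm² overlap (of its 537.50 mm²) is removed, clipping the outline; the 17×22.5 cube at (0, 0.5) misses the remaining region (no effect) — 1 connected region. The result has 1 disconnected region.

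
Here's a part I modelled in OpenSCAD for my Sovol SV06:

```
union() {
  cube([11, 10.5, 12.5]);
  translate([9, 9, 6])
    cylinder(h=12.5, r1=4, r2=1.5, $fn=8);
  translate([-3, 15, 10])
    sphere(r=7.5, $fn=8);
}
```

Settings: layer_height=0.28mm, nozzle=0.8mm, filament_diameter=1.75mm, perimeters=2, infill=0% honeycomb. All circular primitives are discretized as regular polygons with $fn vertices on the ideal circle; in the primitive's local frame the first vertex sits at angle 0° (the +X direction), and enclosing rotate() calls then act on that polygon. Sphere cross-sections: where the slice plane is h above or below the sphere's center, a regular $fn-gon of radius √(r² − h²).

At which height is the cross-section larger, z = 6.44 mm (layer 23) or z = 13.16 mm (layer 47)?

Layer 23 (z = 6.44): the 11×10.5 cube contributes its full rectangle (area 115.50 mm²); the cone at (9, 9) contributes a regular 8-gon of circumradius 3.912 (interpolated between r1=4 and r2=1.5 at t=0.035) (area = (8/2)·3.912²·sin(360°/8) = 43.29 mm²); the r=7.5 sphere at (-3, 15) contributes a regular 8-gon of circumradius √(7.5²−3.56²) = 6.601 (area = (8/2)·6.601²·sin(360°/8) = 123.25 mm²); Taking the union: the regions partially overlap — summed areas 282.04 mm² minus the doubly-counted overlap 27.08 mm² gives 254.96 mm² — area = 254.96 mm². So its area = 254.96 mm². Layer 47 (z = 13.16): the cube is absent (z outside [0, 12.5]); the cone at (9, 9): at t=0.573 of its height the radius interpolates to r₁+(r₂−r₁)t = 2.568, giving a regular 8-gon of that circumradius (area = (8/2)·2.568²·sin(360°/8) = 18.65 mm²); the sphere at (-3, 15): section is a regular 8-gon, circumradius = √(r²−h²) = √(7.5²−3.16²) = 6.802 (area = (8/2)·6.802²·sin(360°/8) = 130.86 mm²); Merging all regions: the 2 present regions are separate (no shared area or edge), so areas and boundary lengths simply add and each stays a separate island — area = 149.51 mm². So its area = 149.51 mm². Layer 23 is larger (254.96 vs 149.51 mm²).

layer 23 (z = 6.44 mm)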